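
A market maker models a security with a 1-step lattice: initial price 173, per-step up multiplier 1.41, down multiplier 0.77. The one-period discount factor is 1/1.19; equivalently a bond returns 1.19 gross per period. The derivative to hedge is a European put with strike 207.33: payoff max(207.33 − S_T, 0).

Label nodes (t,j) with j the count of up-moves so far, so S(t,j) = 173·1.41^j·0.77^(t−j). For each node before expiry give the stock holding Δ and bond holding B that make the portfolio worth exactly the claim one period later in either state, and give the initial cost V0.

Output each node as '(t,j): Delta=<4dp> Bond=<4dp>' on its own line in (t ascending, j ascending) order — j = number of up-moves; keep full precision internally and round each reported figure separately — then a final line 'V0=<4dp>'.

(0,0): Delta=-0.6694 Bond=137.2232
V0=21.4107

Since d<R<u, set p* = (R−d)/(u−d) = 0.6562; price each node as the discounted p*-expectation of its children.
Terminal payoffs: V(1,0)=74.1200, V(1,1)=0.0000
(0,0): S=173.0000. Δ = (V_up−V_dn)/(S_up−S_dn) = (0.0000−74.1200)/(243.9300−133.2100) = -0.6694. V = [p*·0.0000 + (1−p*)·74.1200]/1.19 = 21.4107. B = V − Δ·S = 137.2232.
Self-financing check: at every node Δ·S+B equals the discounted successor values.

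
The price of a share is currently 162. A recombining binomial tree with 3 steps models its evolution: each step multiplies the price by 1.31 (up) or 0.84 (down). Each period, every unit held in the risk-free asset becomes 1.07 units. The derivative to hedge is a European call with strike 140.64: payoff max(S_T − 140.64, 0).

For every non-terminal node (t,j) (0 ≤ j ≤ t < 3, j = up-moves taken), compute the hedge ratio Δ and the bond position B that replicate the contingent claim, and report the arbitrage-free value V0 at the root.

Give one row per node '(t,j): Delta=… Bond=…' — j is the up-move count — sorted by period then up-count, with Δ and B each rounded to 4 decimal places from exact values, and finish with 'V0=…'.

Since d<R<u, set p* = (R−d)/(u−d) = 0.4894; price each node as the discounted p*-expectation of its children.
Payoff layer (t=3): V(3,0)=0.0000, V(3,1)=9.1024, V(3,2)=92.8869, V(3,3)=223.5507
Node (2,0) S=114.3072: V=(p*·9.1024+(1−p*)·0.0000)/1.07=4.1630; Δ=(9.1024−0.0000)/(149.7424−96.0180)=0.1694; B=V−Δ·S=-15.2039
Node (2,1) S=178.2648: V=(p*·92.8869+(1−p*)·9.1024)/1.07=46.8255; Δ=(92.8869−9.1024)/(233.5269−149.7424)=1.0000; B=V−Δ·S=-131.4393
Node (2,2) S=278.0082: V=(p*·223.5507+(1−p*)·92.8869)/1.07=146.5689; Δ=(223.5507−92.8869)/(364.1907−233.5269)=1.0000; B=V−Δ·S=-131.4393
Node (1,0) S=136.0800: V=(p*·46.8255+(1−p*)·4.1630)/1.07=23.4022; Δ=(46.8255−4.1630)/(178.2648−114.3072)=0.6670; B=V−Δ·S=-67.3692
Node (1,1) S=212.2200: V=(p*·146.5689+(1−p*)·46.8255)/1.07=89.3796; Δ=(146.5689−46.8255)/(278.0082−178.2648)=1.0000; B=V−Δ·S=-122.8404
Node (0,0) S=162.0000: V=(p*·89.3796+(1−p*)·23.4022)/1.07=52.0458; Δ=(89.3796−23.4022)/(212.2200−136.0800)=0.8665; B=V−Δ·S=-88.3315
Root portfolio cost Δ·162+B reproduces V0=52.0458.

(0,0): Delta=0.8665 Bond=-88.3315
(1,0): Delta=0.6670 Bond=-67.3692
(1,1): Delta=1.0000 Bond=-122.8404
(2,0): Delta=0.1694 Bond=-15.2039
(2,1): Delta=1.0000 Bond=-131.4393
(2,2): Delta=1.0000 Bond=-131.4393
V0=52.0458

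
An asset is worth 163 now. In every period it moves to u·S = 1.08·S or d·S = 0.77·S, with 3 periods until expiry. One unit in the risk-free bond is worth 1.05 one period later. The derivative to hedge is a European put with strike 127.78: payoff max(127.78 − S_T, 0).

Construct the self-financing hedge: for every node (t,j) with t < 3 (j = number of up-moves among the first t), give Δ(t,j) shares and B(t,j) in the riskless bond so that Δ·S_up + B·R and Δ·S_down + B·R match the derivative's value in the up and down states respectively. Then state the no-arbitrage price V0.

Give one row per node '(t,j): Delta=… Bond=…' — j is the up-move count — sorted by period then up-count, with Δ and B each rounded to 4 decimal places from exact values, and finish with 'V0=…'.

Since d<R<u, set p* = (R−d)/(u−d) = 0.9032; price each node as the discounted p*-expectation of its children.
Terminal payoffs: V(3,0)=53.3651, V(3,1)=23.4059, V(3,2)=0.0000, V(3,3)=0.0000
Node (2,0) S=96.6427: V=(p*·23.4059+(1−p*)·53.3651)/1.05=25.0525; Δ=(23.4059−53.3651)/(104.3741−74.4149)=-1.0000; B=V−Δ·S=121.6952
Node (2,1) S=135.5508: V=(p*·0.0000+(1−p*)·23.4059)/1.05=2.1572; Δ=(0.0000−23.4059)/(146.3949−104.3741)=-0.5570; B=V−Δ·S=77.6601
Node (2,2) S=190.1232: V=(p*·0.0000+(1−p*)·0.0000)/1.05=0.0000; Δ=(0.0000−0.0000)/(205.3331−146.3949)=0.0000; B=V−Δ·S=0.0000
Node (1,0) S=125.5100: V=(p*·2.1572+(1−p*)·25.0525)/1.05=4.1647; Δ=(2.1572−25.0525)/(135.5508−96.6427)=-0.5884; B=V−Δ·S=78.0205
Node (1,1) S=176.0400: V=(p*·0.0000+(1−p*)·2.1572)/1.05=0.1988; Δ=(0.0000−2.1572)/(190.1232−135.5508)=-0.0395; B=V−Δ·S=7.1576
Node (0,0) S=163.0000: V=(p*·0.1988+(1−p*)·4.1647)/1.05=0.5549; Δ=(0.1988−4.1647)/(176.0400−125.5100)=-0.0785; B=V−Δ·S=13.3479
Each (Δ,B) replicates both successor values, so the strategy is self-financing and V0 is arbitrage-free.

(0,0): Delta=-0.0785 Bond=13.3479
(1,0): Delta=-0.5884 Bond=78.0205
(1,1): Delta=-0.0395 Bond=7.1576
(2,0): Delta=-1.0000 Bond=121.6952
(2,1): Delta=-0.5570 Bond=77.6601
(2,2): Delta=0.0000 Bond=0.0000
V0=0.5549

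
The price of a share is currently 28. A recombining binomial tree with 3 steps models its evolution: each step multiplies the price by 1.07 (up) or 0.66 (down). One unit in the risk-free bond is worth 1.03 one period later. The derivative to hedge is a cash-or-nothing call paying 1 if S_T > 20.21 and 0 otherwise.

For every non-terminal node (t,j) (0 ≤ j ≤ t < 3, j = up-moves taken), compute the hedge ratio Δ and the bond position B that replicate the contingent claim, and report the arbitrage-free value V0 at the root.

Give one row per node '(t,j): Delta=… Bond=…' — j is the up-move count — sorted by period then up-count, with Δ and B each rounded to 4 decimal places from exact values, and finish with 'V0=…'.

(0,0): Delta=0.0145 Bond=0.4859
(1,0): Delta=0.1156 Bond=-1.3693
(1,1): Delta=0.0077 Bond=0.7026
(2,0): Delta=0.0000 Bond=0.0000
(2,1): Delta=0.1233 Bond=-1.5629
(2,2): Delta=0.0000 Bond=0.9709
V0=0.8907

Since d<R<u, set p* = (R−d)/(u−d) = 0.9024; price each node as the discounted p*-expectation of its children.
At expiry t=3: V(3,0)=0.0000, V(3,1)=0.0000, V(3,2)=1.0000, V(3,3)=1.0000
  t=2,j=0: stock 12.1968 → up 13.0506 (V=0.0000), down 8.0499 (V=0.0000). Price 0.0000; hedge Δ=0.0000, bond B=0.0000.
  t=2,j=1: stock 19.7736 → up 21.1578 (V=1.0000), down 13.0506 (V=0.0000). Price 0.8762; hedge Δ=0.1233, bond B=-1.5629.
  t=2,j=2: stock 32.0572 → up 34.3012 (V=1.0000), down 21.1578 (V=1.0000). Price 0.9709; hedge Δ=0.0000, bond B=0.9709.
  t=1,j=0: stock 18.4800 → up 19.7736 (V=0.8762), down 12.1968 (V=0.0000). Price 0.7676; hedge Δ=0.1156, bond B=-1.3693.
  t=1,j=1: stock 29.9600 → up 32.0572 (V=0.9709), down 19.7736 (V=0.8762). Price 0.9336; hedge Δ=0.0077, bond B=0.7026.
  t=0,j=0: stock 28.0000 → up 29.9600 (V=0.9336), down 18.4800 (V=0.7676). Price 0.8907; hedge Δ=0.0145, bond B=0.4859.
Each (Δ,B) replicates both successor values, so the strategy is self-financing and V0 is arbitrage-free.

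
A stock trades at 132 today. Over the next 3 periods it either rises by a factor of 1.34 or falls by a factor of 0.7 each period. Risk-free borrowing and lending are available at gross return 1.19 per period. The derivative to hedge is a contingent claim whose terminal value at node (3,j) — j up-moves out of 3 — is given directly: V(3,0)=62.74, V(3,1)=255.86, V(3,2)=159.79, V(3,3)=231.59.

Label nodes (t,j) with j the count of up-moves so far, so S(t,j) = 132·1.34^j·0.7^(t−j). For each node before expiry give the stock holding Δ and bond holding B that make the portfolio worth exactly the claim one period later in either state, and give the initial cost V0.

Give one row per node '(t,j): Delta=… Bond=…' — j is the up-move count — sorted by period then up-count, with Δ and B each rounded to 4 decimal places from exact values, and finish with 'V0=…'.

(0,0): Delta=0.1523 Bond=100.2939
(1,0): Delta=-0.4020 Bond=170.5677
(1,1): Delta=0.2409 Bond=103.6708
(2,0): Delta=4.6653 Bond=-124.7773
(2,1): Delta=-1.2124 Bond=303.3080
(2,2): Delta=0.4733 Bond=68.2847
V0=120.3953

Under the risk-neutral measure, an up-move has probability p* = (R−d)/(u−d) = 0.7656 and values discount at R = 1.19.
At expiry t=3: V(3,0)=62.7400, V(3,1)=255.8600, V(3,2)=159.7900, V(3,3)=231.5900
(2,0): S=64.6800. Δ = (V_up−V_dn)/(S_up−S_dn) = (255.8600−62.7400)/(86.6712−45.2760) = 4.6653. V = [p*·255.8600 + (1−p*)·62.7400]/1.19 = 176.9727. B = V − Δ·S = -124.7773.
(2,1): S=123.8160. Δ = (V_up−V_dn)/(S_up−S_dn) = (159.7900−255.8600)/(165.9134−86.6712) = -1.2124. V = [p*·159.7900 + (1−p*)·255.8600]/1.19 = 153.1987. B = V − Δ·S = 303.3080.
(2,2): S=237.0192. Δ = (V_up−V_dn)/(S_up−S_dn) = (231.5900−159.7900)/(317.6057−165.9134) = 0.4733. V = [p*·231.5900 + (1−p*)·159.7900]/1.19 = 180.4722. B = V − Δ·S = 68.2847.
(1,0): S=92.4000. Δ = (V_up−V_dn)/(S_up−S_dn) = (153.1987−176.9727)/(123.8160−64.6800) = -0.4020. V = [p*·153.1987 + (1−p*)·176.9727]/1.19 = 133.4208. B = V − Δ·S = 170.5677.
(1,1): S=176.8800. Δ = (V_up−V_dn)/(S_up−S_dn) = (180.4722−153.1987)/(237.0192−123.8160) = 0.2409. V = [p*·180.4722 + (1−p*)·153.1987]/1.19 = 146.2857. B = V − Δ·S = 103.6708.
(0,0): S=132.0000. Δ = (V_up−V_dn)/(S_up−S_dn) = (146.2857−133.4208)/(176.8800−92.4000) = 0.1523. V = [p*·146.2857 + (1−p*)·133.4208]/1.19 = 120.3953. B = V − Δ·S = 100.2939.
Root portfolio cost Δ·132+B reproduces V0=120.3953.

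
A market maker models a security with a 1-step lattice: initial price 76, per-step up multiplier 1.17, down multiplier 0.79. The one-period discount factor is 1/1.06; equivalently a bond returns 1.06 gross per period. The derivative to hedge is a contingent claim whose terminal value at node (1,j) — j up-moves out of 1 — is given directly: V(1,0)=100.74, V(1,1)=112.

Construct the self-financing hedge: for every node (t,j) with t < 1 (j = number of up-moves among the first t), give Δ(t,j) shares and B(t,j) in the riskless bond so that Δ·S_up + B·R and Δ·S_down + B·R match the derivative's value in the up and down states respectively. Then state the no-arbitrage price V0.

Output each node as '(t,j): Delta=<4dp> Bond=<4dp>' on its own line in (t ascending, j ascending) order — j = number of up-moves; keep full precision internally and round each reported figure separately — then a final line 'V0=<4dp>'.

No-arbitrage ⇒ martingale measure with p* = (R−d)/(u−d) = 0.7105.
Terminal payoffs: V(1,0)=100.7400, V(1,1)=112.0000
  t=0,j=0: stock 76.0000 → up 88.9200 (V=112.0000), down 60.0400 (V=100.7400). Price 102.5854; hedge Δ=0.3899, bond B=72.9538.
The time-0 hedge costs 102.5854, which is the no-arbitrage price.

(0,0): Delta=0.3899 Bond=72.9538
V0=102.5854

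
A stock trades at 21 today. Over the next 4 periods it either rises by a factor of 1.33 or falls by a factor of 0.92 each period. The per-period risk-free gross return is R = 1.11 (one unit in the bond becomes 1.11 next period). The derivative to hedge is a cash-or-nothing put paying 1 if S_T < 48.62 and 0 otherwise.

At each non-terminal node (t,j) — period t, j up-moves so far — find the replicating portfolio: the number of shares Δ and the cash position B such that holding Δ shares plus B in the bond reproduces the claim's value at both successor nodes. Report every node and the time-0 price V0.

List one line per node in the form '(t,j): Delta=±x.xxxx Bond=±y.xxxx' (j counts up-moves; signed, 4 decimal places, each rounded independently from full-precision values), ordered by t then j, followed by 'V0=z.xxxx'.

Risk-neutral probability p* = (R−d)/(u−d) = (1.11−0.92)/(1.33−0.92) = 0.4634.
Payoff layer (t=4): V(4,0)=1.0000, V(4,1)=1.0000, V(4,2)=1.0000, V(4,3)=1.0000, V(4,4)=0.0000
  t=3,j=0: stock 16.3524 → up 21.7488 (V=1.0000), down 15.0443 (V=1.0000). Price 0.9009; hedge Δ=0.0000, bond B=0.9009.
  t=3,j=1: stock 23.6400 → up 31.4411 (V=1.0000), down 21.7488 (V=1.0000). Price 0.9009; hedge Δ=0.0000, bond B=0.9009.
  t=3,j=2: stock 34.1751 → up 45.4529 (V=1.0000), down 31.4411 (V=1.0000). Price 0.9009; hedge Δ=0.0000, bond B=0.9009.
  t=3,j=3: stock 49.4054 → up 65.7092 (V=0.0000), down 45.4529 (V=1.0000). Price 0.4834; hedge Δ=-0.0494, bond B=2.9224.
  t=2,j=0: stock 17.7744 → up 23.6400 (V=0.9009), down 16.3524 (V=0.9009). Price 0.8116; hedge Δ=0.0000, bond B=0.8116.
  t=2,j=1: stock 25.6956 → up 34.1751 (V=0.9009), down 23.6400 (V=0.9009). Price 0.8116; hedge Δ=0.0000, bond B=0.8116.
  t=2,j=2: stock 37.1469 → up 49.4054 (V=0.4834), down 34.1751 (V=0.9009). Price 0.6373; hedge Δ=-0.0274, bond B=1.6556.
  t=1,j=0: stock 19.3200 → up 25.6956 (V=0.8116), down 17.7744 (V=0.8116). Price 0.7312; hedge Δ=0.0000, bond B=0.7312.
  t=1,j=1: stock 27.9300 → up 37.1469 (V=0.6373), down 25.6956 (V=0.8116). Price 0.6584; hedge Δ=-0.0152, bond B=1.0835.
  t=0,j=0: stock 21.0000 → up 27.9300 (V=0.6584), down 19.3200 (V=0.7312). Price 0.6284; hedge Δ=-0.0085, bond B=0.8058.
Check: Δ(0,0)·S0 + B(0,0) = 0.6284 = V0.

(0,0): Delta=-0.0085 Bond=0.8058
(1,0): Delta=0.0000 Bond=0.7312
(1,1): Delta=-0.0152 Bond=1.0835
(2,0): Delta=0.0000 Bond=0.8116
(2,1): Delta=0.0000 Bond=0.8116
(2,2): Delta=-0.0274 Bond=1.6556
(3,0): Delta=0.0000 Bond=0.9009
(3,1): Delta=0.0000 Bond=0.9009
(3,2): Delta=0.0000 Bond=0.9009
(3,3): Delta=-0.0494 Bond=2.9224
V0=0.6284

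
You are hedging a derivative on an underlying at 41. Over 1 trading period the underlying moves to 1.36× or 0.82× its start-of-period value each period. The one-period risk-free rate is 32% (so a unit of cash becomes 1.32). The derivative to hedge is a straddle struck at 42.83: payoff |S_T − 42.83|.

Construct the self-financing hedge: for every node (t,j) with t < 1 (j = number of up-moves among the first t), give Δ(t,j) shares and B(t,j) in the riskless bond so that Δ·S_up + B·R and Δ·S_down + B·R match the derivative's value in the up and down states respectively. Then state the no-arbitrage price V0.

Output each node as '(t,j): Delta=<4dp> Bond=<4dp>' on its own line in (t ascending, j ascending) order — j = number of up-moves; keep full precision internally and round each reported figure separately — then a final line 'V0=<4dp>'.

(0,0): Delta=0.1680 Bond=2.6978
V0=9.5867

Risk-neutral probability p* = (R−d)/(u−d) = (1.32−0.82)/(1.36−0.82) = 0.9259.
Payoff layer (t=1): V(1,0)=9.2100, V(1,1)=12.9300
  t=0,j=0: stock 41.0000 → up 55.7600 (V=12.9300), down 33.6200 (V=9.2100). Price 9.5867; hedge Δ=0.1680, bond B=2.6978.
The time-0 hedge costs 9.5867, which is the no-arbitrage price.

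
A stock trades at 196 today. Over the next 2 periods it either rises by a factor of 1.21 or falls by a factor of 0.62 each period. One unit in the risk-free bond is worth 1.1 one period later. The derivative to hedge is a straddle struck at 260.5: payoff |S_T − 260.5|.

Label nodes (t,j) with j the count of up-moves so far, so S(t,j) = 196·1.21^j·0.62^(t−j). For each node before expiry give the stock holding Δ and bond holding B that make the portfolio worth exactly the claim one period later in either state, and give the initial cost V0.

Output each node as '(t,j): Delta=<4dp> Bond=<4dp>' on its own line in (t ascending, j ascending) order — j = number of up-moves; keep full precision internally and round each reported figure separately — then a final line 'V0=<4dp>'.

Since d<R<u, set p* = (R−d)/(u−d) = 0.8136; price each node as the discounted p*-expectation of its children.
Payoff layer (t=2): V(2,0)=185.1576, V(2,1)=113.4608, V(2,2)=26.4636
Node (1,0) S=121.5200: V=(p*·113.4608+(1−p*)·185.1576)/1.1=115.2982; Δ=(113.4608−185.1576)/(147.0392−75.3424)=-1.0000; B=V−Δ·S=236.8182
Node (1,1) S=237.1600: V=(p*·26.4636+(1−p*)·113.4608)/1.1=38.8031; Δ=(26.4636−113.4608)/(286.9636−147.0392)=-0.6217; B=V−Δ·S=186.2560
Node (0,0) S=196.0000: V=(p*·38.8031+(1−p*)·115.2982)/1.1=48.2408; Δ=(38.8031−115.2982)/(237.1600−121.5200)=-0.6615; B=V−Δ·S=177.8935
The time-0 hedge costs 48.2408, which is the no-arbitrage price.

(0,0): Delta=-0.6615 Bond=177.8935
(1,0): Delta=-1.0000 Bond=236.8182
(1,1): Delta=-0.6217 Bond=186.2560
V0=48.2408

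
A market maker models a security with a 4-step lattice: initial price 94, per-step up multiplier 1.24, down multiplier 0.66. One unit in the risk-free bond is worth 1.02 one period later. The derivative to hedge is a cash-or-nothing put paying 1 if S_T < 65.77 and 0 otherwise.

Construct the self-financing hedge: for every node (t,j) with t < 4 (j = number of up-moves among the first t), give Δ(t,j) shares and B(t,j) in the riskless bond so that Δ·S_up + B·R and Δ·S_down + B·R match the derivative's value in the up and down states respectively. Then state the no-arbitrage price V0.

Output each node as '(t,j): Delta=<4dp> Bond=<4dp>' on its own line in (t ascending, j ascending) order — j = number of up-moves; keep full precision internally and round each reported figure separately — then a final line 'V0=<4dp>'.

(0,0): Delta=-0.0076 Bond=1.1638
(1,0): Delta=-0.0103 Bond=1.3554
(1,1): Delta=-0.0067 Bond=1.0842
(2,0): Delta=0.0000 Bond=0.9612
(2,1): Delta=-0.0136 Bond=1.6400
(2,2): Delta=-0.0044 Bond=0.7794
(3,0): Delta=0.0000 Bond=0.9804
(3,1): Delta=0.0000 Bond=0.9804
(3,2): Delta=-0.0181 Bond=2.0960
(3,3): Delta=0.0000 Bond=0.0000
V0=0.4515

Since d<R<u, set p* = (R−d)/(u−d) = 0.6207; price each node as the discounted p*-expectation of its children.
Payoff layer (t=4): V(4,0)=1.0000, V(4,1)=1.0000, V(4,2)=1.0000, V(4,3)=0.0000, V(4,4)=0.0000
  t=3,j=0: stock 27.0246 → up 33.5105 (V=1.0000), down 17.8363 (V=1.0000). Price 0.9804; hedge Δ=0.0000, bond B=0.9804.
  t=3,j=1: stock 50.7735 → up 62.9592 (V=1.0000), down 33.5105 (V=1.0000). Price 0.9804; hedge Δ=0.0000, bond B=0.9804.
  t=3,j=2: stock 95.3927 → up 118.2870 (V=0.0000), down 62.9592 (V=1.0000). Price 0.3719; hedge Δ=-0.0181, bond B=2.0960.
  t=3,j=3: stock 179.2227 → up 222.2361 (V=0.0000), down 118.2870 (V=0.0000). Price 0.0000; hedge Δ=0.0000, bond B=0.0000.
  t=2,j=0: stock 40.9464 → up 50.7735 (V=0.9804), down 27.0246 (V=0.9804). Price 0.9612; hedge Δ=0.0000, bond B=0.9612.
  t=2,j=1: stock 76.9296 → up 95.3927 (V=0.3719), down 50.7735 (V=0.9804). Price 0.5909; hedge Δ=-0.0136, bond B=1.6400.
  t=2,j=2: stock 144.5344 → up 179.2227 (V=0.0000), down 95.3927 (V=0.3719). Price 0.1383; hedge Δ=-0.0044, bond B=0.7794.
  t=1,j=0: stock 62.0400 → up 76.9296 (V=0.5909), down 40.9464 (V=0.9612). Price 0.7170; hedge Δ=-0.0103, bond B=1.3554.
  t=1,j=1: stock 116.5600 → up 144.5344 (V=0.1383), down 76.9296 (V=0.5909). Price 0.3039; hedge Δ=-0.0067, bond B=1.0842.
  t=0,j=0: stock 94.0000 → up 116.5600 (V=0.3039), down 62.0400 (V=0.7170). Price 0.4515; hedge Δ=-0.0076, bond B=1.1638.
The time-0 hedge costs 0.4515, which is the no-arbitrage price.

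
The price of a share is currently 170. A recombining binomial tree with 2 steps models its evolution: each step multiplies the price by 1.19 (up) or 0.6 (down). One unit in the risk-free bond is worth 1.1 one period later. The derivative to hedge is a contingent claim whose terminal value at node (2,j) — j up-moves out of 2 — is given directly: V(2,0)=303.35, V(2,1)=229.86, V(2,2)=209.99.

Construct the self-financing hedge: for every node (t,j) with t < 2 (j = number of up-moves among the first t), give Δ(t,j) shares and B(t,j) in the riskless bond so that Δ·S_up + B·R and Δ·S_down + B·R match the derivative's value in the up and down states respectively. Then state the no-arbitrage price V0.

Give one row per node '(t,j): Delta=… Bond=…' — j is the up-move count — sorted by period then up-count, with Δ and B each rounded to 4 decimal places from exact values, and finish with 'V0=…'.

(0,0): Delta=-0.2542 Bond=222.8058
(1,0): Delta=-1.2212 Bond=343.7142
(1,1): Delta=-0.1665 Bond=227.3334
V0=179.5866

The replicating-portfolio and risk-neutral prices coincide; use p* = (1.1−0.6)/(1.19−0.6) = 0.8475 for the latter.
Payoff layer (t=2): V(2,0)=303.3500, V(2,1)=229.8600, V(2,2)=209.9900
  t=1,j=0: stock 102.0000 → up 121.3800 (V=229.8600), down 61.2000 (V=303.3500). Price 219.1549; hedge Δ=-1.2212, bond B=343.7142.
  t=1,j=1: stock 202.3000 → up 240.7370 (V=209.9900), down 121.3800 (V=229.8600). Price 193.6555; hedge Δ=-0.1665, bond B=227.3334.
  t=0,j=0: stock 170.0000 → up 202.3000 (V=193.6555), down 102.0000 (V=219.1549). Price 179.5866; hedge Δ=-0.2542, bond B=222.8058.
Check: Δ(0,0)·S0 + B(0,0) = 179.5866 = V0.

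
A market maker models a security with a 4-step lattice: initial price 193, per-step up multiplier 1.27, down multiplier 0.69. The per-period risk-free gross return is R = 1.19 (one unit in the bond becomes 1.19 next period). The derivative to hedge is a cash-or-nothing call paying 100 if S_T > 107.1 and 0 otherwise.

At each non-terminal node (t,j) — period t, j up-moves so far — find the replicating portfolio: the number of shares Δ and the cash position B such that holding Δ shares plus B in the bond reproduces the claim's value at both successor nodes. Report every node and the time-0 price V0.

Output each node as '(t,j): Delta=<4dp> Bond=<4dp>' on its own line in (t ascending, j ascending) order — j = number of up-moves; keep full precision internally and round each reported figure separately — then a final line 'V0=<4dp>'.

(0,0): Delta=0.0261 Bond=44.3635
(1,0): Delta=0.2174 Bond=27.3119
(1,1): Delta=0.0095 Bond=56.8695
(2,0): Delta=1.3593 Bond=-72.4218
(2,1): Delta=0.1182 Bond=49.2888
(2,2): Delta=0.0000 Bond=70.6165
(3,0): Delta=0.0000 Bond=0.0000
(3,1): Delta=1.4775 Bond=-99.9710
(3,2): Delta=0.0000 Bond=84.0336
(3,3): Delta=0.0000 Bond=84.0336
V0=49.3976

Risk-neutral probability p* = (R−d)/(u−d) = (1.19−0.69)/(1.27−0.69) = 0.8621.
Terminal payoffs: V(4,0)=0.0000, V(4,1)=0.0000, V(4,2)=100.0000, V(4,3)=100.0000, V(4,4)=100.0000
(3,0): S=63.4022. Δ = (V_up−V_dn)/(S_up−S_dn) = (0.0000−0.0000)/(80.5208−43.7475) = 0.0000. V = [p*·0.0000 + (1−p*)·0.0000]/1.19 = 0.0000. B = V − Δ·S = 0.0000.
(3,1): S=116.6969. Δ = (V_up−V_dn)/(S_up−S_dn) = (100.0000−0.0000)/(148.2050−80.5208) = 1.4775. V = [p*·100.0000 + (1−p*)·0.0000]/1.19 = 72.4428. B = V − Δ·S = -99.9710.
(3,2): S=214.7899. Δ = (V_up−V_dn)/(S_up−S_dn) = (100.0000−100.0000)/(272.7832−148.2050) = 0.0000. V = [p*·100.0000 + (1−p*)·100.0000]/1.19 = 84.0336. B = V − Δ·S = 84.0336.
(3,3): S=395.3379. Δ = (V_up−V_dn)/(S_up−S_dn) = (100.0000−100.0000)/(502.0792−272.7832) = 0.0000. V = [p*·100.0000 + (1−p*)·100.0000]/1.19 = 84.0336. B = V − Δ·S = 84.0336.
(2,0): S=91.8873. Δ = (V_up−V_dn)/(S_up−S_dn) = (72.4428−0.0000)/(116.6969−63.4022) = 1.3593. V = [p*·72.4428 + (1−p*)·0.0000]/1.19 = 52.4795. B = V − Δ·S = -72.4218.
(2,1): S=169.1259. Δ = (V_up−V_dn)/(S_up−S_dn) = (84.0336−72.4428)/(214.7899−116.6969) = 0.1182. V = [p*·84.0336 + (1−p*)·72.4428]/1.19 = 69.2730. B = V − Δ·S = 49.2888.
(2,2): S=311.2897. Δ = (V_up−V_dn)/(S_up−S_dn) = (84.0336−84.0336)/(395.3379−214.7899) = 0.0000. V = [p*·84.0336 + (1−p*)·84.0336]/1.19 = 70.6165. B = V − Δ·S = 70.6165.
(1,0): S=133.1700. Δ = (V_up−V_dn)/(S_up−S_dn) = (69.2730−52.4795)/(169.1259−91.8873) = 0.2174. V = [p*·69.2730 + (1−p*)·52.4795]/1.19 = 56.2661. B = V − Δ·S = 27.3119.
(1,1): S=245.1100. Δ = (V_up−V_dn)/(S_up−S_dn) = (70.6165−69.2730)/(311.2897−169.1259) = 0.0095. V = [p*·70.6165 + (1−p*)·69.2730]/1.19 = 59.1859. B = V − Δ·S = 56.8695.
(0,0): S=193.0000. Δ = (V_up−V_dn)/(S_up−S_dn) = (59.1859−56.2661)/(245.1100−133.1700) = 0.0261. V = [p*·59.1859 + (1−p*)·56.2661]/1.19 = 49.3976. B = V − Δ·S = 44.3635.
Root portfolio cost Δ·193+B reproduces V0=49.3976.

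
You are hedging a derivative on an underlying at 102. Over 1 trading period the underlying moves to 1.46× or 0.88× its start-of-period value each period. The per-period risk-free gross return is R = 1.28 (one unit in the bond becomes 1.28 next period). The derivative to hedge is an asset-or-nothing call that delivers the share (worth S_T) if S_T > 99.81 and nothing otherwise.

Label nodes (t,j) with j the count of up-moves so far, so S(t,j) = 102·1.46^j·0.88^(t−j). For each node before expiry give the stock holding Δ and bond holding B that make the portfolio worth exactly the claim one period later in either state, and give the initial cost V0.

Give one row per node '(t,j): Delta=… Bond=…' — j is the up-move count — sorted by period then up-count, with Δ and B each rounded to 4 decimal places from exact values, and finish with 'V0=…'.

The replicating-portfolio and risk-neutral prices coincide; use p* = (1.28−0.88)/(1.46−0.88) = 0.6897 for the latter.
At expiry t=1: V(1,0)=0.0000, V(1,1)=148.9200
  t=0,j=0: stock 102.0000 → up 148.9200 (V=148.9200), down 89.7600 (V=0.0000). Price 80.2371; hedge Δ=2.5172, bond B=-176.5216.
The time-0 hedge costs 80.2371, which is the no-arbitrage price.

(0,0): Delta=2.5172 Bond=-176.5216
V0=80.2371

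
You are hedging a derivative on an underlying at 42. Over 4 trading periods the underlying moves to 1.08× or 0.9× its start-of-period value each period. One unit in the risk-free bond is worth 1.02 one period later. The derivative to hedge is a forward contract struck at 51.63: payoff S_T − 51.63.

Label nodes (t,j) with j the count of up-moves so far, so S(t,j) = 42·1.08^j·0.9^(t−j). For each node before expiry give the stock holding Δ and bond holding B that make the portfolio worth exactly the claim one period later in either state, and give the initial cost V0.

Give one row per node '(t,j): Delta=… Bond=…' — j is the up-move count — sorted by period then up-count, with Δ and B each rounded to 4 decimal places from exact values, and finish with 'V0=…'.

(0,0): Delta=1.0000 Bond=-47.6981
(1,0): Delta=1.0000 Bond=-48.6521
(1,1): Delta=1.0000 Bond=-48.6521
(2,0): Delta=1.0000 Bond=-49.6251
(2,1): Delta=1.0000 Bond=-49.6251
(2,2): Delta=1.0000 Bond=-49.6251
(3,0): Delta=1.0000 Bond=-50.6176
(3,1): Delta=1.0000 Bond=-50.6176
(3,2): Delta=1.0000 Bond=-50.6176
(3,3): Delta=1.0000 Bond=-50.6176
V0=-5.6981

Risk-neutral probability p* = (R−d)/(u−d) = (1.02−0.9)/(1.08−0.9) = 0.6667.
At expiry t=4: V(4,0)=-24.0738, V(4,1)=-18.5626, V(4,2)=-11.9491, V(4,3)=-4.0129, V(4,4)=5.5105
  t=3,j=0: stock 30.6180 → up 33.0674 (V=-18.5626), down 27.5562 (V=-24.0738). Price -19.9996; hedge Δ=1.0000, bond B=-50.6176.
  t=3,j=1: stock 36.7416 → up 39.6809 (V=-11.9491), down 33.0674 (V=-18.5626). Price -13.8760; hedge Δ=1.0000, bond B=-50.6176.
  t=3,j=2: stock 44.0899 → up 47.6171 (V=-4.0129), down 39.6809 (V=-11.9491). Price -6.5277; hedge Δ=1.0000, bond B=-50.6176.
  t=3,j=3: stock 52.9079 → up 57.1405 (V=5.5105), down 47.6171 (V=-4.0129). Price 2.2903; hedge Δ=1.0000, bond B=-50.6176.
  t=2,j=0: stock 34.0200 → up 36.7416 (V=-13.8760), down 30.6180 (V=-19.9996). Price -15.6051; hedge Δ=1.0000, bond B=-49.6251.
  t=2,j=1: stock 40.8240 → up 44.0899 (V=-6.5277), down 36.7416 (V=-13.8760). Price -8.8011; hedge Δ=1.0000, bond B=-49.6251.
  t=2,j=2: stock 48.9888 → up 52.9079 (V=2.2903), down 44.0899 (V=-6.5277). Price -0.6363; hedge Δ=1.0000, bond B=-49.6251.
  t=1,j=0: stock 37.8000 → up 40.8240 (V=-8.8011), down 34.0200 (V=-15.6051). Price -10.8521; hedge Δ=1.0000, bond B=-48.6521.
  t=1,j=1: stock 45.3600 → up 48.9888 (V=-0.6363), down 40.8240 (V=-8.8011). Price -3.2921; hedge Δ=1.0000, bond B=-48.6521.
  t=0,j=0: stock 42.0000 → up 45.3600 (V=-3.2921), down 37.8000 (V=-10.8521). Price -5.6981; hedge Δ=1.0000, bond B=-47.6981.
Each (Δ,B) replicates both successor values, so the strategy is self-financing and V0 is arbitrage-free.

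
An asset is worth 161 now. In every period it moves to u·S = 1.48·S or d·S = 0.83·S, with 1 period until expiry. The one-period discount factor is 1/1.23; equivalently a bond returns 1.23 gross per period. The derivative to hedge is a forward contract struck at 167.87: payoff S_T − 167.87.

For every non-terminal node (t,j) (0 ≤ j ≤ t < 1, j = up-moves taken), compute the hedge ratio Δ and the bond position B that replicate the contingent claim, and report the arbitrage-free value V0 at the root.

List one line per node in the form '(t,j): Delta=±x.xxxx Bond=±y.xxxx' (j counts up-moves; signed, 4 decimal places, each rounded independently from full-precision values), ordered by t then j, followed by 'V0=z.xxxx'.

The replicating-portfolio and risk-neutral prices coincide; use p* = (1.23−0.83)/(1.48−0.83) = 0.6154 for the latter.
At expiry t=1: V(1,0)=-34.2400, V(1,1)=70.4100
Node (0,0) S=161.0000: V=(p*·70.4100+(1−p*)·-34.2400)/1.23=24.5203; Δ=(70.4100−-34.2400)/(238.2800−133.6300)=1.0000; B=V−Δ·S=-136.4797
Check: Δ(0,0)·S0 + B(0,0) = 24.5203 = V0.

(0,0): Delta=1.0000 Bond=-136.4797
V0=24.5203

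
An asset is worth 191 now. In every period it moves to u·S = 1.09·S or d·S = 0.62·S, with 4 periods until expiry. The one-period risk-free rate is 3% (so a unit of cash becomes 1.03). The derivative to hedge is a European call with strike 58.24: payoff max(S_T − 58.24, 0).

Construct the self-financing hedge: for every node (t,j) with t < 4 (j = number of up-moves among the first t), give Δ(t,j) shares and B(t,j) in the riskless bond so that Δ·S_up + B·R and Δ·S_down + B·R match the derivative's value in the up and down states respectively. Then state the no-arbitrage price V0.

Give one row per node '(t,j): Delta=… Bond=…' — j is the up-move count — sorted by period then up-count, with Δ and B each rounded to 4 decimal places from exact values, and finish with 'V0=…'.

Risk-neutral probability p* = (R−d)/(u−d) = (1.03−0.62)/(1.09−0.62) = 0.8723.
Terminal values V(4,·): V(4,0)=0.0000, V(4,1)=0.0000, V(4,2)=28.9908, V(4,3)=95.1173, V(4,4)=211.3721
Node (3,0) S=45.5206: V=(p*·0.0000+(1−p*)·0.0000)/1.03=0.0000; Δ=(0.0000−0.0000)/(49.6175−28.2228)=0.0000; B=V−Δ·S=0.0000
Node (3,1) S=80.0282: V=(p*·28.9908+(1−p*)·0.0000)/1.03=24.5532; Δ=(28.9908−0.0000)/(87.2308−49.6175)=0.7708; B=V−Δ·S=-37.1293
Node (3,2) S=140.6948: V=(p*·95.1173+(1−p*)·28.9908)/1.03=84.1511; Δ=(95.1173−28.9908)/(153.3573−87.2308)=1.0000; B=V−Δ·S=-56.5437
Node (3,3) S=247.3505: V=(p*·211.3721+(1−p*)·95.1173)/1.03=190.8068; Δ=(211.3721−95.1173)/(269.6121−153.3573)=1.0000; B=V−Δ·S=-56.5437
Node (2,0) S=73.4204: V=(p*·24.5532+(1−p*)·0.0000)/1.03=20.7949; Δ=(24.5532−0.0000)/(80.0282−45.5206)=0.7115; B=V−Δ·S=-31.4460
Node (2,1) S=129.0778: V=(p*·84.1511+(1−p*)·24.5532)/1.03=74.3135; Δ=(84.1511−24.5532)/(140.6948−80.0282)=0.9824; B=V−Δ·S=-52.4905
Node (2,2) S=226.9271: V=(p*·190.8068+(1−p*)·84.1511)/1.03=172.0303; Δ=(190.8068−84.1511)/(247.3505−140.6948)=1.0000; B=V−Δ·S=-54.8968
Node (1,0) S=118.4200: V=(p*·74.3135+(1−p*)·20.7949)/1.03=65.5158; Δ=(74.3135−20.7949)/(129.0778−73.4204)=0.9616; B=V−Δ·S=-48.3534
Node (1,1) S=208.1900: V=(p*·172.0303+(1−p*)·74.3135)/1.03=154.9086; Δ=(172.0303−74.3135)/(226.9271−129.0778)=0.9986; B=V−Δ·S=-52.9996
Node (0,0) S=191.0000: V=(p*·154.9086+(1−p*)·65.5158)/1.03=139.3172; Δ=(154.9086−65.5158)/(208.1900−118.4200)=0.9958; B=V−Δ·S=-50.8801
The time-0 hedge costs 139.3172, which is the no-arbitrage price.

(0,0): Delta=0.9958 Bond=-50.8801
(1,0): Delta=0.9616 Bond=-48.3534
(1,1): Delta=0.9986 Bond=-52.9996
(2,0): Delta=0.7115 Bond=-31.4460
(2,1): Delta=0.9824 Bond=-52.4905
(2,2): Delta=1.0000 Bond=-54.8968
(3,0): Delta=0.0000 Bond=0.0000
(3,1): Delta=0.7708 Bond=-37.1293
(3,2): Delta=1.0000 Bond=-56.5437
(3,3): Delta=1.0000 Bond=-56.5437
V0=139.3172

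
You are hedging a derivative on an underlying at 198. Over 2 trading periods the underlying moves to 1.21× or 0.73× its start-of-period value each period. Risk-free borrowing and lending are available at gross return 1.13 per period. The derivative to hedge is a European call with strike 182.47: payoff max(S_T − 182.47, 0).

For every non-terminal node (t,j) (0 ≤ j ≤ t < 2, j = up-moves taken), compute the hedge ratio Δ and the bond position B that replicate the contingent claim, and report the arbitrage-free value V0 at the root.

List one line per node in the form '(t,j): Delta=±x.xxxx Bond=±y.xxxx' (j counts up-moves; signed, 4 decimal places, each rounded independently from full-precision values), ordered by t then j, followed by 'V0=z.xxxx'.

Since d<R<u, set p* = (R−d)/(u−d) = 0.8333; price each node as the discounted p*-expectation of its children.
Payoff layer (t=2): V(2,0)=0.0000, V(2,1)=0.0000, V(2,2)=107.4218
(1,0): S=144.5400. Δ = (V_up−V_dn)/(S_up−S_dn) = (0.0000−0.0000)/(174.8934−105.5142) = 0.0000. V = [p*·0.0000 + (1−p*)·0.0000]/1.13 = 0.0000. B = V − Δ·S = 0.0000.
(1,1): S=239.5800. Δ = (V_up−V_dn)/(S_up−S_dn) = (107.4218−0.0000)/(289.8918−174.8934) = 0.9341. V = [p*·107.4218 + (1−p*)·0.0000]/1.13 = 79.2196. B = V − Δ·S = -144.5758.
(0,0): S=198.0000. Δ = (V_up−V_dn)/(S_up−S_dn) = (79.2196−0.0000)/(239.5800−144.5400) = 0.8335. V = [p*·79.2196 + (1−p*)·0.0000]/1.13 = 58.4215. B = V − Δ·S = -106.6193.
Self-financing check: at every node Δ·S+B equals the discounted successor values.

(0,0): Delta=0.8335 Bond=-106.6193
(1,0): Delta=0.0000 Bond=0.0000
(1,1): Delta=0.9341 Bond=-144.5758
V0=58.4215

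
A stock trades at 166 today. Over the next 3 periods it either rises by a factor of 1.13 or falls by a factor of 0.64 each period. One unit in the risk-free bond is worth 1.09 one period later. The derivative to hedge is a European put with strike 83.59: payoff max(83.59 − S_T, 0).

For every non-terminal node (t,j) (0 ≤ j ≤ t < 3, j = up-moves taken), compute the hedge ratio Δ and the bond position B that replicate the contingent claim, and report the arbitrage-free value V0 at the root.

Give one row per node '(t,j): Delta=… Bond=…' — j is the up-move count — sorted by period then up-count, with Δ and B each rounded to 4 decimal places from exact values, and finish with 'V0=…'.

The replicating-portfolio and risk-neutral prices coincide; use p* = (1.09−0.64)/(1.13−0.64) = 0.9184 for the latter.
Terminal payoffs: V(3,0)=40.0741, V(3,1)=6.7572, V(3,2)=0.0000, V(3,3)=0.0000
(2,0): S=67.9936. Δ = (V_up−V_dn)/(S_up−S_dn) = (6.7572−40.0741)/(76.8328−43.5159) = -1.0000. V = [p*·6.7572 + (1−p*)·40.0741]/1.09 = 8.6945. B = V − Δ·S = 76.6881.
(2,1): S=120.0512. Δ = (V_up−V_dn)/(S_up−S_dn) = (0.0000−6.7572)/(135.6579−76.8328) = -0.1149. V = [p*·0.0000 + (1−p*)·6.7572]/1.09 = 0.5061. B = V − Δ·S = 14.2963.
(2,2): S=211.9654. Δ = (V_up−V_dn)/(S_up−S_dn) = (0.0000−0.0000)/(239.5209−135.6579) = 0.0000. V = [p*·0.0000 + (1−p*)·0.0000]/1.09 = 0.0000. B = V − Δ·S = 0.0000.
(1,0): S=106.2400. Δ = (V_up−V_dn)/(S_up−S_dn) = (0.5061−8.6945)/(120.0512−67.9936) = -0.1573. V = [p*·0.5061 + (1−p*)·8.6945]/1.09 = 1.0775. B = V − Δ·S = 17.7886.
(1,1): S=187.5800. Δ = (V_up−V_dn)/(S_up−S_dn) = (0.0000−0.5061)/(211.9654−120.0512) = -0.0055. V = [p*·0.0000 + (1−p*)·0.5061]/1.09 = 0.0379. B = V − Δ·S = 1.0707.
(0,0): S=166.0000. Δ = (V_up−V_dn)/(S_up−S_dn) = (0.0379−1.0775)/(187.5800−106.2400) = -0.0128. V = [p*·0.0379 + (1−p*)·1.0775]/1.09 = 0.1126. B = V − Δ·S = 2.2343.
Self-financing check: at every node Δ·S+B equals the discounted successor values.

(0,0): Delta=-0.0128 Bond=2.2343
(1,0): Delta=-0.1573 Bond=17.7886
(1,1): Delta=-0.0055 Bond=1.0707
(2,0): Delta=-1.0000 Bond=76.6881
(2,1): Delta=-0.1149 Bond=14.2963
(2,2): Delta=0.0000 Bond=0.0000
V0=0.1126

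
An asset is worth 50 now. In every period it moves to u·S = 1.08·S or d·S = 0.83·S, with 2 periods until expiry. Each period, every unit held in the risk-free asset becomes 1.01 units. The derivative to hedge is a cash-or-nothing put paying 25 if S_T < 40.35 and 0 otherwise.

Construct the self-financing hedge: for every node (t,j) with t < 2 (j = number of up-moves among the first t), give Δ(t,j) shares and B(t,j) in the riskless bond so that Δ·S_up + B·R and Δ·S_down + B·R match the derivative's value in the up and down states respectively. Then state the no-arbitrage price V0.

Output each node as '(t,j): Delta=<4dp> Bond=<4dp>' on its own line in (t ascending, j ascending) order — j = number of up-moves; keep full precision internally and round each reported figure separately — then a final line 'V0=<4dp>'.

(0,0): Delta=-0.5545 Bond=29.6442
(1,0): Delta=-2.4096 Bond=106.9307
(1,1): Delta=0.0000 Bond=0.0000
V0=1.9214

The replicating-portfolio and risk-neutral prices coincide; use p* = (1.01−0.83)/(1.08−0.83) = 0.7200 for the latter.
Terminal payoffs: V(2,0)=25.0000, V(2,1)=0.0000, V(2,2)=0.0000
  t=1,j=0: stock 41.5000 → up 44.8200 (V=0.0000), down 34.4450 (V=25.0000). Price 6.9307; hedge Δ=-2.4096, bond B=106.9307.
  t=1,j=1: stock 54.0000 → up 58.3200 (V=0.0000), down 44.8200 (V=0.0000). Price 0.0000; hedge Δ=0.0000, bond B=0.0000.
  t=0,j=0: stock 50.0000 → up 54.0000 (V=0.0000), down 41.5000 (V=6.9307). Price 1.9214; hedge Δ=-0.5545, bond B=29.6442.
Each (Δ,B) replicates both successor values, so the strategy is self-financing and V0 is arbitrage-free.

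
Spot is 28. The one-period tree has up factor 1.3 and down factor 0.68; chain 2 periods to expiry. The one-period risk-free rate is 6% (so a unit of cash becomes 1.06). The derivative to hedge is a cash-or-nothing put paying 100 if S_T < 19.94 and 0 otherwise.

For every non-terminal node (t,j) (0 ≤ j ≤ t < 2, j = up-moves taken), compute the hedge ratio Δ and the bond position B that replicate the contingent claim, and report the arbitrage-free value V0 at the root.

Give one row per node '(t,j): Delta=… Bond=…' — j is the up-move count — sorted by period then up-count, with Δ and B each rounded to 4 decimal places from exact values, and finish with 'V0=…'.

No-arbitrage ⇒ martingale measure with p* = (R−d)/(u−d) = 0.6129.
Terminal payoffs: V(2,0)=100.0000, V(2,1)=0.0000, V(2,2)=0.0000
  t=1,j=0: stock 19.0400 → up 24.7520 (V=0.0000), down 12.9472 (V=100.0000). Price 36.5186; hedge Δ=-8.4711, bond B=197.8089.
  t=1,j=1: stock 36.4000 → up 47.3200 (V=0.0000), down 24.7520 (V=0.0000). Price 0.0000; hedge Δ=0.0000, bond B=0.0000.
  t=0,j=0: stock 28.0000 → up 36.4000 (V=0.0000), down 19.0400 (V=36.5186). Price 13.3361; hedge Δ=-2.1036, bond B=72.2370.
Self-financing check: at every node Δ·S+B equals the discounted successor values.

(0,0): Delta=-2.1036 Bond=72.2370
(1,0): Delta=-8.4711 Bond=197.8089
(1,1): Delta=0.0000 Bond=0.0000
V0=13.3361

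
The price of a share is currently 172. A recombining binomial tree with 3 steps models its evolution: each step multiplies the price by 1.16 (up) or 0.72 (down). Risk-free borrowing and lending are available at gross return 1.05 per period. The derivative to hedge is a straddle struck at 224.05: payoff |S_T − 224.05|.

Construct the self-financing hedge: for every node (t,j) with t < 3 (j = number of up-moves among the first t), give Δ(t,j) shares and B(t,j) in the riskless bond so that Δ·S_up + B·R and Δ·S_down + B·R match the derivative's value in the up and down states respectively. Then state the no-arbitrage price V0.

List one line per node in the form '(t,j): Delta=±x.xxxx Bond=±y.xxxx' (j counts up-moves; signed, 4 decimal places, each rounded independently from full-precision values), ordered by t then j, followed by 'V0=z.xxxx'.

(0,0): Delta=-0.4010 Bond=122.8975
(1,0): Delta=-1.0000 Bond=203.2200
(1,1): Delta=-0.2771 Bond=104.3166
(2,0): Delta=-1.0000 Bond=213.3810
(2,1): Delta=-1.0000 Bond=213.3810
(2,2): Delta=-0.1275 Bond=74.9162
V0=53.9219

Under the risk-neutral measure, an up-move has probability p* = (R−d)/(u−d) = 0.7500 and values discount at R = 1.05.
Terminal payoffs: V(3,0)=159.8513, V(3,1)=120.6188, V(3,2)=57.4109, V(3,3)=44.4241
Node (2,0) S=89.1648: V=(p*·120.6188+(1−p*)·159.8513)/1.05=124.2162; Δ=(120.6188−159.8513)/(103.4312−64.1987)=-1.0000; B=V−Δ·S=213.3810
Node (2,1) S=143.6544: V=(p*·57.4109+(1−p*)·120.6188)/1.05=69.7266; Δ=(57.4109−120.6188)/(166.6391−103.4312)=-1.0000; B=V−Δ·S=213.3810
Node (2,2) S=231.4432: V=(p*·44.4241+(1−p*)·57.4109)/1.05=45.4008; Δ=(44.4241−57.4109)/(268.4741−166.6391)=-0.1275; B=V−Δ·S=74.9162
Node (1,0) S=123.8400: V=(p*·69.7266+(1−p*)·124.2162)/1.05=79.3800; Δ=(69.7266−124.2162)/(143.6544−89.1648)=-1.0000; B=V−Δ·S=203.2200
Node (1,1) S=199.5200: V=(p*·45.4008+(1−p*)·69.7266)/1.05=49.0307; Δ=(45.4008−69.7266)/(231.4432−143.6544)=-0.2771; B=V−Δ·S=104.3166
Node (0,0) S=172.0000: V=(p*·49.0307+(1−p*)·79.3800)/1.05=53.9219; Δ=(49.0307−79.3800)/(199.5200−123.8400)=-0.4010; B=V−Δ·S=122.8975
Self-financing check: at every node Δ·S+B equals the discounted successor values.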